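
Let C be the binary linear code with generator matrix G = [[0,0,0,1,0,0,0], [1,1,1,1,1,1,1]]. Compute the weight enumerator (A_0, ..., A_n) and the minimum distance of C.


Weight distribution: A_0 = 1, A_1 = 1, A_6 = 1, A_7 = 1. Minimum distance d = 1.

Enumerate all 2^2 = 4 messages m ∈ F_2^2.
For each, compute codeword c = mG in F_2^7, then tally its weight.
  m = 00 → c = 0000000, weight = 0.
  m = 10 → c = 0001000, weight = 1.
  m = 01 → c = 1111111, weight = 7.
  m = 11 → c = 1110111, weight = 6.
Tally weights:
  weight 0: 1 codewords.
  weight 1: 1 codewords.
  weight 6: 1 codewords.
  weight 7: 1 codewords.
Minimum distance d = smallest w > 0 with A_w > 0 = 1.
Sanity: Σ A_w = 4 = 2^2 = 4 ✓.


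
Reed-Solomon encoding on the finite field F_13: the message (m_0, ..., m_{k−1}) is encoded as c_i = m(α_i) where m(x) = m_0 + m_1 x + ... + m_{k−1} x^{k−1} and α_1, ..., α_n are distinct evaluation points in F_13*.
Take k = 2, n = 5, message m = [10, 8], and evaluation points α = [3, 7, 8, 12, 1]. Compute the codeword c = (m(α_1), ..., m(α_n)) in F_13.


c = [8, 1, 9, 2, 5]

Message polynomial: m(x) = 10 + 8·x (mod 13).
For each evaluation point α_i, compute m(α_i) mod 13:
  α_1 = 3: Horner steps 8 → 8, so m(3) = 8.
  α_2 = 7: Horner steps 8 → 1, so m(7) = 1.
  α_3 = 8: Horner steps 8 → 9, so m(8) = 9.
  α_4 = 12: Horner steps 8 → 2, so m(12) = 2.
  α_5 = 1: Horner steps 8 → 5, so m(1) = 5.
Codeword c = [8, 1, 9, 2, 5] ∈ F_13^5.


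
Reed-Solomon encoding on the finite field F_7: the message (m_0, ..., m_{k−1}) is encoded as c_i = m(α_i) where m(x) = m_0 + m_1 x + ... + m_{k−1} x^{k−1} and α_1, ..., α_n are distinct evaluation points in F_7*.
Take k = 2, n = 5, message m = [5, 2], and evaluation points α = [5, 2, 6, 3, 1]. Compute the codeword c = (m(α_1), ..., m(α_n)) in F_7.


c = [1, 2, 3, 4, 0]

Message polynomial: m(x) = 5 + 2·x (mod 7).
For each evaluation point α_i, compute m(α_i) mod 7:
  α_1 = 5: Horner steps 2 → 1, so m(5) = 1.
  α_2 = 2: Horner steps 2 → 2, so m(2) = 2.
  α_3 = 6: Horner steps 2 → 3, so m(6) = 3.
  α_4 = 3: Horner steps 2 → 4, so m(3) = 4.
  α_5 = 1: Horner steps 2 → 0, so m(1) = 0.
Codeword c = [1, 2, 3, 4, 0] ∈ F_7^5.


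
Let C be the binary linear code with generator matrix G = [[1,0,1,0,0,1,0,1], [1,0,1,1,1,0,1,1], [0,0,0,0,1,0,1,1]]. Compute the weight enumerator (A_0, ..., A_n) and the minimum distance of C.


Weight distribution: A_0 = 1, A_3 = 3, A_4 = 2, A_5 = 1, A_6 = 1. Minimum distance d = 3.

Enumerate all 2^3 = 8 messages m ∈ F_2^3.
For each, compute codeword c = mG in F_2^8, then tally its weight.
  m = 000 → c = 00000000, weight = 0.
  m = 100 → c = 10100101, weight = 4.
  m = 010 → c = 10111011, weight = 6.
  m = 110 → c = 00011110, weight = 4.
  m = 001 → c = 00001011, weight = 3.
  m = 101 → c = 10101110, weight = 5.
  m = 011 → c = 10110000, weight = 3.
  m = 111 → c = 00010101, weight = 3.
Tally weights:
  weight 0: 1 codewords.
  weight 3: 3 codewords.
  weight 4: 2 codewords.
  weight 5: 1 codewords.
  weight 6: 1 codewords.
Minimum distance d = smallest w > 0 with A_w > 0 = 3.
Sanity: Σ A_w = 8 = 2^3 = 8 ✓.


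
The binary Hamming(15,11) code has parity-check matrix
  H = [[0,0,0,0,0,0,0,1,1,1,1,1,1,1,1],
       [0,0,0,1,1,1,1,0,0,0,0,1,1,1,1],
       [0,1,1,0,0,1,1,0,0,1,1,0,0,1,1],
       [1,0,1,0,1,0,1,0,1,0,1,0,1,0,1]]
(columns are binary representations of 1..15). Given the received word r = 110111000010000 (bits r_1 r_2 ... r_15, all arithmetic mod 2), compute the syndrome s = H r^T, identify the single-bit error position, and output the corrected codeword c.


s = (1, 1, 1, 1)^T, error position = 15, corrected codeword c = 110111000010001

Compute s = H r^T mod 2 one row at a time:
  s_1 = 0 + 0 + 0 + 1 + 0 + 0 + 0 + 0 = 1 ≡ 1 (mod 2).
  s_2 = 1 + 1 + 1 + 0 + 0 + 0 + 0 + 0 = 3 ≡ 1 (mod 2).
  s_3 = 1 + 0 + 1 + 0 + 0 + 1 + 0 + 0 = 3 ≡ 1 (mod 2).
  s_4 = 1 + 0 + 1 + 0 + 0 + 1 + 0 + 0 = 3 ≡ 1 (mod 2).
s = (1, 1, 1, 1)^T — this equals column 15 of H (binary 1111), so error is at position 15.
Correct: flip bit 15 of r = 110111000010000 to get c = 110111000010001.


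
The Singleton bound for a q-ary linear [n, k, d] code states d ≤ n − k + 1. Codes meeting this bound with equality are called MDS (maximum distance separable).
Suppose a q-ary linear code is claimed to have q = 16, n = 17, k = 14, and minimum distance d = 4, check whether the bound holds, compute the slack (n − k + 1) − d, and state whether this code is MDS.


Singleton RHS = n − k + 1 = 4, slack = 0, bound satisfied, MDS.

Singleton bound: d ≤ n − k + 1.
Here n = 17, k = 14, so n − k + 1 = 4.
Given d = 4, check d ≤ 4: YES.
Slack = (n − k + 1) − d = 0.
The code is MDS (slack = 0).
Description: the claimed parameters are [17, 14, 4]_16; such a code would be MDS (meets Singleton bound).


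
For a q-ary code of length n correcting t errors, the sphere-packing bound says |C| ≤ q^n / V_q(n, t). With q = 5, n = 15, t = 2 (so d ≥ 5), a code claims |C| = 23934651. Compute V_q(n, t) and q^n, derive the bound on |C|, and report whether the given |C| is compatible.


V_q(n, t) = 1741, q^n = 30517578125, Hamming bound = 17528764, |C| = 23934651 > bound (violated).

Step 1: Compute V_q(n, t) = Σ_{j=0}^2 C(n, j) (q−1)^j.
  j = 0: C(15,0)·(4)^0 = 1·1 = 1.
  j = 1: C(15,1)·(4)^1 = 15·4 = 60.
  j = 2: C(15,2)·(4)^2 = 105·16 = 1680.
  V_q(n, t) = 1 + 60 + 1680 = 1741.
Step 2: q^n = 5^15 = 30517578125.
Step 3: Hamming bound ⌊q^n / V_q(n,t)⌋ = ⌊30517578125/1741⌋ = 17528764.
Step 4: Compare |C| = 23934651 to 17528764: violated.
The claimed |C| lies above the Hamming bound, so no 5-ary code of length 15 with d ≥ 5 can have 23934651 codewords.


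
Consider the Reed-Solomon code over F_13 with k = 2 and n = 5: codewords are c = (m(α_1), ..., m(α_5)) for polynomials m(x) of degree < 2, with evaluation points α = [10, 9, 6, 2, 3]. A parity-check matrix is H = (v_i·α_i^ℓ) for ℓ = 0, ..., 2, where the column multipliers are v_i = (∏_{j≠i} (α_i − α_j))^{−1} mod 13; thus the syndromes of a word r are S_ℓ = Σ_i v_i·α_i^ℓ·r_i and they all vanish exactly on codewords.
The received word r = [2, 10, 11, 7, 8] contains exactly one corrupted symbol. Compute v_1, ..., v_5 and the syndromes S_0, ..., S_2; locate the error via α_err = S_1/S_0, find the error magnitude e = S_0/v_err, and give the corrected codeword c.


S = (12, 4, 10), error at position 2, error magnitude e = 9, c = [2, 1, 11, 7, 8].

Step 1: column multipliers v_i = (∏_{j≠i}(α_i − α_j))^{−1} mod 13.
  i = 1 (α = 10): (10−9)(10−6)(10−2)(10−3) = 1·4·8·7 = 224 ≡ 3, so v_1 = 3^{−1} = 9 (mod 13).
  i = 2 (α = 9): (9−10)(9−6)(9−2)(9−3) = (−1)·3·7·6 = −126 ≡ 4, so v_2 = 4^{−1} = 10 (mod 13).
  i = 3 (α = 6): (6−10)(6−9)(6−2)(6−3) = (−4)·(−3)·4·3 = 144 ≡ 1, so v_3 = 1^{−1} = 1 (mod 13).
  i = 4 (α = 2): (2−10)(2−9)(2−6)(2−3) = (−8)·(−7)·(−4)·(−1) = 224 ≡ 3, so v_4 = 3^{−1} = 9 (mod 13).
  i = 5 (α = 3): (3−10)(3−9)(3−6)(3−2) = (−7)·(−6)·(−3)·1 = −126 ≡ 4, so v_5 = 4^{−1} = 10 (mod 13).
  v = [9, 10, 1, 9, 10].
Step 2: syndromes of r = [2, 10, 11, 7, 8] (all sums mod 13).
  S_0 = Σ v_i r_i = 9·2 + 10·10 + 1·11 + 9·7 + 10·8 = 272 ≡ 12.
  S_1 = Σ v_i α_i r_i = 9·10·2 + 10·9·10 + 1·6·11 + 9·2·7 + 10·3·8 = 1512 ≡ 4.
  α_i^2 mod 13 = [9, 3, 10, 4, 9].
  S_2 = Σ v_i α_i^2 r_i = 9·9·2 + 10·3·10 + 1·10·11 + 9·4·7 + 10·9·8 = 1544 ≡ 10.
  S = (12, 4, 10) ≠ 0, so r is not a codeword (an error is present).
Step 3: locate the error. For a single error e at position i, S_ℓ = v_i·e·α_i^ℓ, so α_err = S_1/S_0.
  S_0^{−1} = 12^{−1} = 12 (mod 13), so α_err = 4·12 = 48 ≡ 9 = α_2. Error position i = 2.
  Consistency check: S_2/S_1 = 10·10 = 100 ≡ 9 = α_err ✓ (single-error assumption holds).
Step 4: error magnitude e = S_0/v_2 = S_0·∏_{j≠2}(α_2 − α_j) = 12·4 = 48 ≡ 9 (mod 13).
Step 5: correct position 2: c_2 = r_2 − e = 10 − 9 ≡ 1 (mod 13). Hence c = [2, 1, 11, 7, 8].
  Check: interpolating c through the α_i gives m(x) = 5 + 1·x (degree < 2) with m(α_i) = c_i for every i, so c is indeed a codeword.


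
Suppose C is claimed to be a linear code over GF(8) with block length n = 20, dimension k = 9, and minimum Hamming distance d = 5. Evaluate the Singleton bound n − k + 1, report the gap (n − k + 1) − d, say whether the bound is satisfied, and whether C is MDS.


Singleton RHS = n − k + 1 = 12, slack = 7, bound satisfied, not MDS.

Singleton bound: d ≤ n − k + 1.
Here n = 20, k = 9, so n − k + 1 = 12.
Given d = 5, check d ≤ 12: YES.
Slack = (n − k + 1) − d = 7.
The code is NOT MDS (slack = 7 > 0).
Description: the claimed parameters are [20, 9, 5]_8; such a code would be non-MDS.


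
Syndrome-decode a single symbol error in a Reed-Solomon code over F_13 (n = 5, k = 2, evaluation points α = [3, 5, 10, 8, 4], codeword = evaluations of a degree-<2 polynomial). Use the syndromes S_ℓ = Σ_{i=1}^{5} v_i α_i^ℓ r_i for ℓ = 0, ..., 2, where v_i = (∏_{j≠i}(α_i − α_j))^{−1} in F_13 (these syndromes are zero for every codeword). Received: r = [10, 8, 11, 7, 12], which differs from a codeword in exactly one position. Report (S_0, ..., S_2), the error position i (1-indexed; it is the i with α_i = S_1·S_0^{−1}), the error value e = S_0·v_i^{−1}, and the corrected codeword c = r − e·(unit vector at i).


S = (5, 12, 8), error at position 2, error magnitude e = 7, c = [10, 1, 11, 7, 12].

Step 1: column multipliers v_i = (∏_{j≠i}(α_i − α_j))^{−1} mod 13.
  i = 1 (α = 3): (3−5)(3−10)(3−8)(3−4) = (−2)·(−7)·(−5)·(−1) = 70 ≡ 5, so v_1 = 5^{−1} = 8 (mod 13).
  i = 2 (α = 5): (5−3)(5−10)(5−8)(5−4) = 2·(−5)·(−3)·1 = 30 ≡ 4, so v_2 = 4^{−1} = 10 (mod 13).
  i = 3 (α = 10): (10−3)(10−5)(10−8)(10−4) = 7·5·2·6 = 420 ≡ 4, so v_3 = 4^{−1} = 10 (mod 13).
  i = 4 (α = 8): (8−3)(8−5)(8−10)(8−4) = 5·3·(−2)·4 = −120 ≡ 10, so v_4 = 10^{−1} = 4 (mod 13).
  i = 5 (α = 4): (4−3)(4−5)(4−10)(4−8) = 1·(−1)·(−6)·(−4) = −24 ≡ 2, so v_5 = 2^{−1} = 7 (mod 13).
  v = [8, 10, 10, 4, 7].
Step 2: syndromes of r = [10, 8, 11, 7, 12] (all sums mod 13).
  S_0 = Σ v_i r_i = 8·10 + 10·8 + 10·11 + 4·7 + 7·12 = 382 ≡ 5.
  S_1 = Σ v_i α_i r_i = 8·3·10 + 10·5·8 + 10·10·11 + 4·8·7 + 7·4·12 = 2300 ≡ 12.
  α_i^2 mod 13 = [9, 12, 9, 12, 3].
  S_2 = Σ v_i α_i^2 r_i = 8·9·10 + 10·12·8 + 10·9·11 + 4·12·7 + 7·3·12 = 3258 ≡ 8.
  S = (5, 12, 8) ≠ 0, so r is not a codeword (an error is present).
Step 3: locate the error. For a single error e at position i, S_ℓ = v_i·e·α_i^ℓ, so α_err = S_1/S_0.
  S_0^{−1} = 5^{−1} = 8 (mod 13), so α_err = 12·8 = 96 ≡ 5 = α_2. Error position i = 2.
  Consistency check: S_2/S_1 = 8·12 = 96 ≡ 5 = α_err ✓ (single-error assumption holds).
Step 4: error magnitude e = S_0/v_2 = S_0·∏_{j≠2}(α_2 − α_j) = 5·4 = 20 ≡ 7 (mod 13).
Step 5: correct position 2: c_2 = r_2 − e = 8 − 7 ≡ 1 (mod 13). Hence c = [10, 1, 11, 7, 12].
  Check: interpolating c through the α_i gives m(x) = 4 + 2·x (degree < 2) with m(α_i) = c_i for every i, so c is indeed a codeword.


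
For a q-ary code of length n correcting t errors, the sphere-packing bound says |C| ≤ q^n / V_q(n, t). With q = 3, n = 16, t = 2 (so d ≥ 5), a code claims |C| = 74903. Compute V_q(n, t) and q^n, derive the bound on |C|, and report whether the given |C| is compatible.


V_q(n, t) = 513, q^n = 43046721, Hamming bound = 83911, |C| = 74903 ≤ bound (satisfied).

Step 1: Compute V_q(n, t) = Σ_{j=0}^2 C(n, j) (q−1)^j.
  j = 0: C(16,0)·(2)^0 = 1·1 = 1.
  j = 1: C(16,1)·(2)^1 = 16·2 = 32.
  j = 2: C(16,2)·(2)^2 = 120·4 = 480.
  V_q(n, t) = 1 + 32 + 480 = 513.
Step 2: q^n = 3^16 = 43046721.
Step 3: Hamming bound ⌊q^n / V_q(n,t)⌋ = ⌊43046721/513⌋ = 83911.
Step 4: Compare |C| = 74903 to 83911: satisfied.
The claimed |C| lies below the Hamming bound.


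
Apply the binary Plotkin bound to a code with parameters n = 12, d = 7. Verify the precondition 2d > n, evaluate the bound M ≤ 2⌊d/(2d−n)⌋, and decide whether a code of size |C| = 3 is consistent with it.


Plotkin bound M ≤ 6; given |C| = 3 ≤ bound (satisfied).

Check applicability: 2d = 14, n = 12.
2d − n = 2 > 0, so Plotkin applies.
Compute d/(2d−n) = 7/2 ≈ 3.5000.
⌊d/(2d−n)⌋ = 3.
Plotkin bound: M ≤ 2·3 = 6.
Given |C| = 3, check: satisfied.
This |C| is below the Plotkin bound.


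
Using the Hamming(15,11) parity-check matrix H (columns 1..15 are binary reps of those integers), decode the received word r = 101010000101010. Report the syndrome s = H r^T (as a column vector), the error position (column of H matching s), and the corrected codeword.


s = (1, 1, 1, 1)^T, error position = 15, corrected codeword c = 101010000101011

Compute s = H r^T mod 2 one row at a time:
  s_1 = 0 + 0 + 1 + 0 + 1 + 0 + 1 + 0 = 3 ≡ 1 (mod 2).
  s_2 = 0 + 1 + 0 + 0 + 1 + 0 + 1 + 0 = 3 ≡ 1 (mod 2).
  s_3 = 0 + 1 + 0 + 0 + 1 + 0 + 1 + 0 = 3 ≡ 1 (mod 2).
  s_4 = 1 + 1 + 1 + 0 + 0 + 0 + 0 + 0 = 3 ≡ 1 (mod 2).
s = (1, 1, 1, 1)^T — this equals column 15 of H (binary 1111), so error is at position 15.
Correct: flip bit 15 of r = 101010000101010 to get c = 101010000101011.


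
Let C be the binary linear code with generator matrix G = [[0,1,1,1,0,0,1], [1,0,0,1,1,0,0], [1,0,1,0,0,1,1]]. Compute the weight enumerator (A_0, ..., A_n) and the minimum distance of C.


Weight distribution: A_0 = 1, A_3 = 2, A_4 = 3, A_5 = 2. Minimum distance d = 3.

Enumerate all 2^3 = 8 messages m ∈ F_2^3.
For each, compute codeword c = mG in F_2^7, then tally its weight.
  m = 000 → c = 0000000, weight = 0.
  m = 100 → c = 0111001, weight = 4.
  m = 010 → c = 1001100, weight = 3.
  m = 110 → c = 1110101, weight = 5.
  m = 001 → c = 1010011, weight = 4.
  m = 101 → c = 1101010, weight = 4.
  m = 011 → c = 0011111, weight = 5.
  m = 111 → c = 0100110, weight = 3.
Tally weights:
  weight 0: 1 codewords.
  weight 3: 2 codewords.
  weight 4: 3 codewords.
  weight 5: 2 codewords.
Minimum distance d = smallest w > 0 with A_w > 0 = 3.
Sanity: Σ A_w = 8 = 2^3 = 8 ✓.


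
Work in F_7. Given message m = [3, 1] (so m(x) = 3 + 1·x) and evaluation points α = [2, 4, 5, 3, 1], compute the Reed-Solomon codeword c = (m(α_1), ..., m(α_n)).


c = [5, 0, 1, 6, 4]

Message polynomial: m(x) = 3 + 1·x (mod 7).
For each evaluation point α_i, compute m(α_i) mod 7:
  α_1 = 2: Horner steps 1 → 5, so m(2) = 5.
  α_2 = 4: Horner steps 1 → 0, so m(4) = 0.
  α_3 = 5: Horner steps 1 → 1, so m(5) = 1.
  α_4 = 3: Horner steps 1 → 6, so m(3) = 6.
  α_5 = 1: Horner steps 1 → 4, so m(1) = 4.
Codeword c = [5, 0, 1, 6, 4] ∈ F_7^5.


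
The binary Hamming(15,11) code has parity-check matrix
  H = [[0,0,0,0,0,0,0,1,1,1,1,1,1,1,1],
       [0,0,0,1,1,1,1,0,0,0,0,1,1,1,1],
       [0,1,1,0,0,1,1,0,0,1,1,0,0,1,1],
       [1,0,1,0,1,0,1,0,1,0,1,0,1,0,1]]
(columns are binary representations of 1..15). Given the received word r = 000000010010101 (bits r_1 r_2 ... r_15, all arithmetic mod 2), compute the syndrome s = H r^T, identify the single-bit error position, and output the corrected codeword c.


s = (0, 0, 0, 1)^T, error position = 1, corrected codeword c = 100000010010101

Compute s = H r^T mod 2 one row at a time:
  s_1 = 1 + 0 + 0 + 1 + 0 + 1 + 0 + 1 = 4 ≡ 0 (mod 2).
  s_2 = 0 + 0 + 0 + 0 + 0 + 1 + 0 + 1 = 2 ≡ 0 (mod 2).
  s_3 = 0 + 0 + 0 + 0 + 0 + 1 + 0 + 1 = 2 ≡ 0 (mod 2).
  s_4 = 0 + 0 + 0 + 0 + 0 + 1 + 1 + 1 = 3 ≡ 1 (mod 2).
s = (0, 0, 0, 1)^T — this equals column 1 of H (binary 0001), so error is at position 1.
Correct: flip bit 1 of r = 000000010010101 to get c = 100000010010101.


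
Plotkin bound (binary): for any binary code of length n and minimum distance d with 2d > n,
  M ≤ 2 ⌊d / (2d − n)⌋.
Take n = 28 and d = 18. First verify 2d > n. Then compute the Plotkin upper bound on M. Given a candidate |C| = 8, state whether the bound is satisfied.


Plotkin bound M ≤ 4; given |C| = 8 > bound (violated).

Check applicability: 2d = 36, n = 28.
2d − n = 8 > 0, so Plotkin applies.
Compute d/(2d−n) = 18/8 ≈ 2.2500.
⌊d/(2d−n)⌋ = 2.
Plotkin bound: M ≤ 2·2 = 4.
Given |C| = 8, check: VIOLATED.
This |C| is above the Plotkin bound, so no binary code with n = 28, d = 18 and 8 codewords exists.


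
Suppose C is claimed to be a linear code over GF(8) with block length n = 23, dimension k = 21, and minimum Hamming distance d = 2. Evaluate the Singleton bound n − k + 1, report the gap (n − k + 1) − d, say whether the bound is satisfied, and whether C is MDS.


Singleton RHS = n − k + 1 = 3, slack = 1, bound satisfied, not MDS.

Singleton bound: d ≤ n − k + 1.
Here n = 23, k = 21, so n − k + 1 = 3.
Given d = 2, check d ≤ 3: YES.
Slack = (n − k + 1) − d = 1.
The code is NOT MDS (slack = 1 > 0).
Description: the claimed parameters are [23, 21, 2]_8; such a code would be non-MDS.


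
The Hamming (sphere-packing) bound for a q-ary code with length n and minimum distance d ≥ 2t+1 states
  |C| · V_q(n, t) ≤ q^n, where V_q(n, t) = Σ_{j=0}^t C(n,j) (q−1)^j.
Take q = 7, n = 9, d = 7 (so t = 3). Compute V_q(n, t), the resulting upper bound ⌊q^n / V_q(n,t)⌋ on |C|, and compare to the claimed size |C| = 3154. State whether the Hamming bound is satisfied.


V_q(n, t) = 19495, q^n = 40353607, Hamming bound = 2069, |C| = 3154 > bound (violated).

Step 1: Compute V_q(n, t) = Σ_{j=0}^3 C(n, j) (q−1)^j.
  j = 0: C(9,0)·(6)^0 = 1·1 = 1.
  j = 1: C(9,1)·(6)^1 = 9·6 = 54.
  j = 2: C(9,2)·(6)^2 = 36·36 = 1296.
  j = 3: C(9,3)·(6)^3 = 84·216 = 18144.
  V_q(n, t) = 1 + 54 + 1296 + 18144 = 19495.
Step 2: q^n = 7^9 = 40353607.
Step 3: Hamming bound ⌊q^n / V_q(n,t)⌋ = ⌊40353607/19495⌋ = 2069.
Step 4: Compare |C| = 3154 to 2069: violated.
The claimed |C| lies above the Hamming bound, so no 7-ary code of length 9 with d ≥ 7 can have 3154 codewords.


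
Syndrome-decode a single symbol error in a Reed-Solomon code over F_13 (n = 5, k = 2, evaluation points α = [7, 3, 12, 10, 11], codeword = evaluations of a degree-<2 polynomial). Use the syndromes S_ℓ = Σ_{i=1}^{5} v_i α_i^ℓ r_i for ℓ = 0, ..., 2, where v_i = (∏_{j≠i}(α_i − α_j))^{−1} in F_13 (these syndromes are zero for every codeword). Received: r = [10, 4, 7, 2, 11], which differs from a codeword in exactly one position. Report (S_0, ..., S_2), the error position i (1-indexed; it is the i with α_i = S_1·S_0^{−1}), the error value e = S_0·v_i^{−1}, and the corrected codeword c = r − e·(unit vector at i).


S = (5, 9, 11), error at position 1, error magnitude e = 9, c = [1, 4, 7, 2, 11].

Step 1: column multipliers v_i = (∏_{j≠i}(α_i − α_j))^{−1} mod 13.
  i = 1 (α = 7): (7−3)(7−12)(7−10)(7−11) = 4·(−5)·(−3)·(−4) = −240 ≡ 7, so v_1 = 7^{−1} = 2 (mod 13).
  i = 2 (α = 3): (3−7)(3−12)(3−10)(3−11) = (−4)·(−9)·(−7)·(−8) = 2016 ≡ 1, so v_2 = 1^{−1} = 1 (mod 13).
  i = 3 (α = 12): (12−7)(12−3)(12−10)(12−11) = 5·9·2·1 = 90 ≡ 12, so v_3 = 12^{−1} = 12 (mod 13).
  i = 4 (α = 10): (10−7)(10−3)(10−12)(10−11) = 3·7·(−2)·(−1) = 42 ≡ 3, so v_4 = 3^{−1} = 9 (mod 13).
  i = 5 (α = 11): (11−7)(11−3)(11−12)(11−10) = 4·8·(−1)·1 = −32 ≡ 7, so v_5 = 7^{−1} = 2 (mod 13).
  v = [2, 1, 12, 9, 2].
Step 2: syndromes of r = [10, 4, 7, 2, 11] (all sums mod 13).
  S_0 = Σ v_i r_i = 2·10 + 1·4 + 12·7 + 9·2 + 2·11 = 148 ≡ 5.
  S_1 = Σ v_i α_i r_i = 2·7·10 + 1·3·4 + 12·12·7 + 9·10·2 + 2·11·11 = 1582 ≡ 9.
  α_i^2 mod 13 = [10, 9, 1, 9, 4].
  S_2 = Σ v_i α_i^2 r_i = 2·10·10 + 1·9·4 + 12·1·7 + 9·9·2 + 2·4·11 = 570 ≡ 11.
  S = (5, 9, 11) ≠ 0, so r is not a codeword (an error is present).
Step 3: locate the error. For a single error e at position i, S_ℓ = v_i·e·α_i^ℓ, so α_err = S_1/S_0.
  S_0^{−1} = 5^{−1} = 8 (mod 13), so α_err = 9·8 = 72 ≡ 7 = α_1. Error position i = 1.
  Consistency check: S_2/S_1 = 11·3 = 33 ≡ 7 = α_err ✓ (single-error assumption holds).
Step 4: error magnitude e = S_0/v_1 = S_0·∏_{j≠1}(α_1 − α_j) = 5·7 = 35 ≡ 9 (mod 13).
Step 5: correct position 1: c_1 = r_1 − e = 10 − 9 ≡ 1 (mod 13). Hence c = [1, 4, 7, 2, 11].
  Check: interpolating c through the α_i gives m(x) = 3 + 9·x (degree < 2) with m(α_i) = c_i for every i, so c is indeed a codeword.


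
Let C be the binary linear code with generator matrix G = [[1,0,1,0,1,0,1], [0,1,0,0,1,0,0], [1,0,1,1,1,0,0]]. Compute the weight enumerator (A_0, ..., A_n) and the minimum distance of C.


Weight distribution: A_0 = 1, A_2 = 2, A_4 = 5. Minimum distance d = 2.

Enumerate all 2^3 = 8 messages m ∈ F_2^3.
For each, compute codeword c = mG in F_2^7, then tally its weight.
  m = 000 → c = 0000000, weight = 0.
  m = 100 → c = 1010101, weight = 4.
  m = 010 → c = 0100100, weight = 2.
  m = 110 → c = 1110001, weight = 4.
  m = 001 → c = 1011100, weight = 4.
  m = 101 → c = 0001001, weight = 2.
  m = 011 → c = 1111000, weight = 4.
  m = 111 → c = 0101101, weight = 4.
Tally weights:
  weight 0: 1 codewords.
  weight 2: 2 codewords.
  weight 4: 5 codewords.
Minimum distance d = smallest w > 0 with A_w > 0 = 2.
Sanity: Σ A_w = 8 = 2^3 = 8 ✓.


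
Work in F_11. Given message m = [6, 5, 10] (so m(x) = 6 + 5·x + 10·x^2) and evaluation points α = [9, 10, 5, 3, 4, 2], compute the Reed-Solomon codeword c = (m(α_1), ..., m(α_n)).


c = [3, 0, 6, 1, 10, 1]

Message polynomial: m(x) = 6 + 5·x + 10·x^2 (mod 11).
For each evaluation point α_i, compute m(α_i) mod 11:
  α_1 = 9: Horner steps 10 → 7 → 3, so m(9) = 3.
  α_2 = 10: Horner steps 10 → 6 → 0, so m(10) = 0.
  α_3 = 5: Horner steps 10 → 0 → 6, so m(5) = 6.
  α_4 = 3: Horner steps 10 → 2 → 1, so m(3) = 1.
  α_5 = 4: Horner steps 10 → 1 → 10, so m(4) = 10.
  α_6 = 2: Horner steps 10 → 3 → 1, so m(2) = 1.
Codeword c = [3, 0, 6, 1, 10, 1] ∈ F_11^6.


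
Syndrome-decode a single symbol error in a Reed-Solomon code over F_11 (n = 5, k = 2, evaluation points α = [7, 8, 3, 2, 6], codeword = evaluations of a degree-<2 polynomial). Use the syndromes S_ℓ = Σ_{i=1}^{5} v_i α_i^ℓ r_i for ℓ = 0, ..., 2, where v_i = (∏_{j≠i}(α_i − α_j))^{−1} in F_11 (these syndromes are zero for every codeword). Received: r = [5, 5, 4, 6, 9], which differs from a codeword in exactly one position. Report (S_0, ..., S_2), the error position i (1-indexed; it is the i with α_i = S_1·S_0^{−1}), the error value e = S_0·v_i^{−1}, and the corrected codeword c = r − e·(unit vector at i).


S = (10, 4, 6), error at position 1, error magnitude e = 9, c = [7, 5, 4, 6, 9].

Step 1: column multipliers v_i = (∏_{j≠i}(α_i − α_j))^{−1} mod 11.
  i = 1 (α = 7): (7−8)(7−3)(7−2)(7−6) = (−1)·4·5·1 = −20 ≡ 2, so v_1 = 2^{−1} = 6 (mod 11).
  i = 2 (α = 8): (8−7)(8−3)(8−2)(8−6) = 1·5·6·2 = 60 ≡ 5, so v_2 = 5^{−1} = 9 (mod 11).
  i = 3 (α = 3): (3−7)(3−8)(3−2)(3−6) = (−4)·(−5)·1·(−3) = −60 ≡ 6, so v_3 = 6^{−1} = 2 (mod 11).
  i = 4 (α = 2): (2−7)(2−8)(2−3)(2−6) = (−5)·(−6)·(−1)·(−4) = 120 ≡ 10, so v_4 = 10^{−1} = 10 (mod 11).
  i = 5 (α = 6): (6−7)(6−8)(6−3)(6−2) = (−1)·(−2)·3·4 = 24 ≡ 2, so v_5 = 2^{−1} = 6 (mod 11).
  v = [6, 9, 2, 10, 6].
Step 2: syndromes of r = [5, 5, 4, 6, 9] (all sums mod 11).
  S_0 = Σ v_i r_i = 6·5 + 9·5 + 2·4 + 10·6 + 6·9 = 197 ≡ 10.
  S_1 = Σ v_i α_i r_i = 6·7·5 + 9·8·5 + 2·3·4 + 10·2·6 + 6·6·9 = 1038 ≡ 4.
  α_i^2 mod 11 = [5, 9, 9, 4, 3].
  S_2 = Σ v_i α_i^2 r_i = 6·5·5 + 9·9·5 + 2·9·4 + 10·4·6 + 6·3·9 = 1029 ≡ 6.
  S = (10, 4, 6) ≠ 0, so r is not a codeword (an error is present).
Step 3: locate the error. For a single error e at position i, S_ℓ = v_i·e·α_i^ℓ, so α_err = S_1/S_0.
  S_0^{−1} = 10^{−1} = 10 (mod 11), so α_err = 4·10 = 40 ≡ 7 = α_1. Error position i = 1.
  Consistency check: S_2/S_1 = 6·3 = 18 ≡ 7 = α_err ✓ (single-error assumption holds).
Step 4: error magnitude e = S_0/v_1 = S_0·∏_{j≠1}(α_1 − α_j) = 10·2 = 20 ≡ 9 (mod 11).
Step 5: correct position 1: c_1 = r_1 − e = 5 − 9 ≡ 7 (mod 11). Hence c = [7, 5, 4, 6, 9].
  Check: interpolating c through the α_i gives m(x) = 10 + 9·x (degree < 2) with m(α_i) = c_i for every i, so c is indeed a codeword.


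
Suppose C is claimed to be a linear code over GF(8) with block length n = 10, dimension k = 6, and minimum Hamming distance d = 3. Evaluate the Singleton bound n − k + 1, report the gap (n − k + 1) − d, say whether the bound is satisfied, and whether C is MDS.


Singleton RHS = n − k + 1 = 5, slack = 2, bound satisfied, not MDS.

Singleton bound: d ≤ n − k + 1.
Here n = 10, k = 6, so n − k + 1 = 5.
Given d = 3, check d ≤ 5: YES.
Slack = (n − k + 1) − d = 2.
The code is NOT MDS (slack = 2 > 0).
Description: the claimed parameters are [10, 6, 3]_8; such a code would be non-MDS.


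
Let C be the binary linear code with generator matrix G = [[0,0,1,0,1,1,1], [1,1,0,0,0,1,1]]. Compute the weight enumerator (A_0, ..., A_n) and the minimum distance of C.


Weight distribution: A_0 = 1, A_4 = 3. Minimum distance d = 4.

Enumerate all 2^2 = 4 messages m ∈ F_2^2.
For each, compute codeword c = mG in F_2^7, then tally its weight.
  m = 00 → c = 0000000, weight = 0.
  m = 10 → c = 0010111, weight = 4.
  m = 01 → c = 1100011, weight = 4.
  m = 11 → c = 1110100, weight = 4.
Tally weights:
  weight 0: 1 codewords.
  weight 4: 3 codewords.
Minimum distance d = smallest w > 0 with A_w > 0 = 4.
Sanity: Σ A_w = 4 = 2^2 = 4 ✓.


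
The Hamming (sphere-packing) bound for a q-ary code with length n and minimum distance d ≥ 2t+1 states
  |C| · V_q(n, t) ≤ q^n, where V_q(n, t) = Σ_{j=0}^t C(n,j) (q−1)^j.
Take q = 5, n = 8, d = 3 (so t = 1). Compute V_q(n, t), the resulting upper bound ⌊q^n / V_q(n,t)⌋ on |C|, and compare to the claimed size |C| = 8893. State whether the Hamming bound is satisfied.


V_q(n, t) = 33, q^n = 390625, Hamming bound = 11837, |C| = 8893 ≤ bound (satisfied).

Step 1: Compute V_q(n, t) = Σ_{j=0}^1 C(n, j) (q−1)^j.
  j = 0: C(8,0)·(4)^0 = 1·1 = 1.
  j = 1: C(8,1)·(4)^1 = 8·4 = 32.
  V_q(n, t) = 1 + 32 = 33.
Step 2: q^n = 5^8 = 390625.
Step 3: Hamming bound ⌊q^n / V_q(n,t)⌋ = ⌊390625/33⌋ = 11837.
Step 4: Compare |C| = 8893 to 11837: satisfied.
The claimed |C| lies below the Hamming bound.


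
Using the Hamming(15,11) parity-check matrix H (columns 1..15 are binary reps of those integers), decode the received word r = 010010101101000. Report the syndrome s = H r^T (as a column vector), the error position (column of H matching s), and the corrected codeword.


s = (1, 1, 1, 1)^T, error position = 15, corrected codeword c = 010010101101001

Compute s = H r^T mod 2 one row at a time:
  s_1 = 0 + 1 + 1 + 0 + 1 + 0 + 0 + 0 = 3 ≡ 1 (mod 2).
  s_2 = 0 + 1 + 0 + 1 + 1 + 0 + 0 + 0 = 3 ≡ 1 (mod 2).
  s_3 = 1 + 0 + 0 + 1 + 1 + 0 + 0 + 0 = 3 ≡ 1 (mod 2).
  s_4 = 0 + 0 + 1 + 1 + 1 + 0 + 0 + 0 = 3 ≡ 1 (mod 2).
s = (1, 1, 1, 1)^T — this equals column 15 of H (binary 1111), so error is at position 15.
Correct: flip bit 15 of r = 010010101101000 to get c = 010010101101001.


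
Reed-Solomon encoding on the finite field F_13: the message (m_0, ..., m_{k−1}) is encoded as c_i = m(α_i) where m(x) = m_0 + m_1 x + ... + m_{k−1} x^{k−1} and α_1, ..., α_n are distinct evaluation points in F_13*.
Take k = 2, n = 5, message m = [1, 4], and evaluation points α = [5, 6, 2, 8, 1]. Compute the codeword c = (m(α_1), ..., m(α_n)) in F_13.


c = [8, 12, 9, 7, 5]

Message polynomial: m(x) = 1 + 4·x (mod 13).
For each evaluation point α_i, compute m(α_i) mod 13:
  α_1 = 5: Horner steps 4 → 8, so m(5) = 8.
  α_2 = 6: Horner steps 4 → 12, so m(6) = 12.
  α_3 = 2: Horner steps 4 → 9, so m(2) = 9.
  α_4 = 8: Horner steps 4 → 7, so m(8) = 7.
  α_5 = 1: Horner steps 4 → 5, so m(1) = 5.
Codeword c = [8, 12, 9, 7, 5] ∈ F_13^5.


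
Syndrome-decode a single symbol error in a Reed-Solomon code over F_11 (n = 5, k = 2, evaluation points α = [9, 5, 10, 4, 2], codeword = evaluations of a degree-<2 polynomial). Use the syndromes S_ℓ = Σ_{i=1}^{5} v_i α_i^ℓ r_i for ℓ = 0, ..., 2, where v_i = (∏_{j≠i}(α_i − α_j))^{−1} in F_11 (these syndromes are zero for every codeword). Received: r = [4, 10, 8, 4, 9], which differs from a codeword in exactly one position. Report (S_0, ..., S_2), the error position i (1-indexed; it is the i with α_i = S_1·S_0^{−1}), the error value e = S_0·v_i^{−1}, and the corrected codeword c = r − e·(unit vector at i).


S = (7, 6, 2), error at position 4, error magnitude e = 9, c = [4, 10, 8, 6, 9].

Step 1: column multipliers v_i = (∏_{j≠i}(α_i − α_j))^{−1} mod 11.
  i = 1 (α = 9): (9−5)(9−10)(9−4)(9−2) = 4·(−1)·5·7 = −140 ≡ 3, so v_1 = 3^{−1} = 4 (mod 11).
  i = 2 (α = 5): (5−9)(5−10)(5−4)(5−2) = (−4)·(−5)·1·3 = 60 ≡ 5, so v_2 = 5^{−1} = 9 (mod 11).
  i = 3 (α = 10): (10−9)(10−5)(10−4)(10−2) = 1·5·6·8 = 240 ≡ 9, so v_3 = 9^{−1} = 5 (mod 11).
  i = 4 (α = 4): (4−9)(4−5)(4−10)(4−2) = (−5)·(−1)·(−6)·2 = −60 ≡ 6, so v_4 = 6^{−1} = 2 (mod 11).
  i = 5 (α = 2): (2−9)(2−5)(2−10)(2−4) = (−7)·(−3)·(−8)·(−2) = 336 ≡ 6, so v_5 = 6^{−1} = 2 (mod 11).
  v = [4, 9, 5, 2, 2].
Step 2: syndromes of r = [4, 10, 8, 4, 9] (all sums mod 11).
  S_0 = Σ v_i r_i = 4·4 + 9·10 + 5·8 + 2·4 + 2·9 = 172 ≡ 7.
  S_1 = Σ v_i α_i r_i = 4·9·4 + 9·5·10 + 5·10·8 + 2·4·4 + 2·2·9 = 1062 ≡ 6.
  α_i^2 mod 11 = [4, 3, 1, 5, 4].
  S_2 = Σ v_i α_i^2 r_i = 4·4·4 + 9·3·10 + 5·1·8 + 2·5·4 + 2·4·9 = 486 ≡ 2.
  S = (7, 6, 2) ≠ 0, so r is not a codeword (an error is present).
Step 3: locate the error. For a single error e at position i, S_ℓ = v_i·e·α_i^ℓ, so α_err = S_1/S_0.
  S_0^{−1} = 7^{−1} = 8 (mod 11), so α_err = 6·8 = 48 ≡ 4 = α_4. Error position i = 4.
  Consistency check: S_2/S_1 = 2·2 = 4 ≡ 4 = α_err ✓ (single-error assumption holds).
Step 4: error magnitude e = S_0/v_4 = S_0·∏_{j≠4}(α_4 − α_j) = 7·6 = 42 ≡ 9 (mod 11).
Step 5: correct position 4: c_4 = r_4 − e = 4 − 9 ≡ 6 (mod 11). Hence c = [4, 10, 8, 6, 9].
  Check: interpolating c through the α_i gives m(x) = 1 + 4·x (degree < 2) with m(α_i) = c_i for every i, so c is indeed a codeword.


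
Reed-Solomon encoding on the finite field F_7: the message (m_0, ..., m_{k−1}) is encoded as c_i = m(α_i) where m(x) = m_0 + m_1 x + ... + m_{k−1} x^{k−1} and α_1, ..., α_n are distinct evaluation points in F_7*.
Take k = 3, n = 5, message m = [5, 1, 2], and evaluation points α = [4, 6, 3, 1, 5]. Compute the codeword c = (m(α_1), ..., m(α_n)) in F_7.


c = [6, 6, 5, 1, 4]

Message polynomial: m(x) = 5 + 1·x + 2·x^2 (mod 7).
For each evaluation point α_i, compute m(α_i) mod 7:
  α_1 = 4: Horner steps 2 → 2 → 6, so m(4) = 6.
  α_2 = 6: Horner steps 2 → 6 → 6, so m(6) = 6.
  α_3 = 3: Horner steps 2 → 0 → 5, so m(3) = 5.
  α_4 = 1: Horner steps 2 → 3 → 1, so m(1) = 1.
  α_5 = 5: Horner steps 2 → 4 → 4, so m(5) = 4.
Codeword c = [6, 6, 5, 1, 4] ∈ F_7^5.


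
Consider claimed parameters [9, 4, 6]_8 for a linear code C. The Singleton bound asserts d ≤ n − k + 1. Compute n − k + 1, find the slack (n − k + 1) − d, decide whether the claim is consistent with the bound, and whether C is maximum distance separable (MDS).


Singleton RHS = n − k + 1 = 6, slack = 0, bound satisfied, MDS.

Singleton bound: d ≤ n − k + 1.
Here n = 9, k = 4, so n − k + 1 = 6.
Given d = 6, check d ≤ 6: YES.
Slack = (n − k + 1) − d = 0.
The code is MDS (slack = 0).
Description: the claimed parameters are [9, 4, 6]_8; such a code would be MDS (meets Singleton bound).


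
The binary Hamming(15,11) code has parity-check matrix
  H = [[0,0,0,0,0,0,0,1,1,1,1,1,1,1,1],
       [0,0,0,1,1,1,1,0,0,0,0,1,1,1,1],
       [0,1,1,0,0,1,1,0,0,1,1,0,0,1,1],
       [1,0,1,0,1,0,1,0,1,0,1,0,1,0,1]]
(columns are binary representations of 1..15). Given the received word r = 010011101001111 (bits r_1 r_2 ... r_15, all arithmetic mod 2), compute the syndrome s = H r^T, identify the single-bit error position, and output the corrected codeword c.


s = (1, 1, 1, 1)^T, error position = 15, corrected codeword c = 010011101001110

Compute s = H r^T mod 2 one row at a time:
  s_1 = 0 + 1 + 0 + 0 + 1 + 1 + 1 + 1 = 5 ≡ 1 (mod 2).
  s_2 = 0 + 1 + 1 + 1 + 1 + 1 + 1 + 1 = 7 ≡ 1 (mod 2).
  s_3 = 1 + 0 + 1 + 1 + 0 + 0 + 1 + 1 = 5 ≡ 1 (mod 2).
  s_4 = 0 + 0 + 1 + 1 + 1 + 0 + 1 + 1 = 5 ≡ 1 (mod 2).
s = (1, 1, 1, 1)^T — this equals column 15 of H (binary 1111), so error is at position 15.
Correct: flip bit 15 of r = 010011101001111 to get c = 010011101001110.


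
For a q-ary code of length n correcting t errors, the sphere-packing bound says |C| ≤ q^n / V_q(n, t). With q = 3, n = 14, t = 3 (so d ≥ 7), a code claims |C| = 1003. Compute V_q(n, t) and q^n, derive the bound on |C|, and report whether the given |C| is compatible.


V_q(n, t) = 3305, q^n = 4782969, Hamming bound = 1447, |C| = 1003 ≤ bound (satisfied).

Step 1: Compute V_q(n, t) = Σ_{j=0}^3 C(n, j) (q−1)^j.
  j = 0: C(14,0)·(2)^0 = 1·1 = 1.
  j = 1: C(14,1)·(2)^1 = 14·2 = 28.
  j = 2: C(14,2)·(2)^2 = 91·4 = 364.
  j = 3: C(14,3)·(2)^3 = 364·8 = 2912.
  V_q(n, t) = 1 + 28 + 364 + 2912 = 3305.
Step 2: q^n = 3^14 = 4782969.
Step 3: Hamming bound ⌊q^n / V_q(n,t)⌋ = ⌊4782969/3305⌋ = 1447.
Step 4: Compare |C| = 1003 to 1447: satisfied.
The claimed |C| lies below the Hamming bound.


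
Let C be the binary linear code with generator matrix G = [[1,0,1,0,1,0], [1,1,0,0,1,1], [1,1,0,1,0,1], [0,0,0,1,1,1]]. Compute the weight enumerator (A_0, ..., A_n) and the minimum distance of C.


Weight distribution: A_0 = 1, A_1 = 1, A_2 = 2, A_3 = 6, A_4 = 5, A_5 = 1. Minimum distance d = 1.

Enumerate all 2^4 = 16 messages m ∈ F_2^4.
For each, compute codeword c = mG in F_2^6, then tally its weight.
  m = 0000 → c = 000000, weight = 0.
  m = 1000 → c = 101010, weight = 3.
  m = 0100 → c = 110011, weight = 4.
  m = 1100 → c = 011001, weight = 3.
  m = 0010 → c = 110101, weight = 4.
  m = 1010 → c = 011111, weight = 5.
  m = 0110 → c = 000110, weight = 2.
  m = 1110 → c = 101100, weight = 3.
  m = 0001 → c = 000111, weight = 3.
  m = 1001 → c = 101101, weight = 4.
  m = 0101 → c = 110100, weight = 3.
  m = 1101 → c = 011110, weight = 4.
  m = 0011 → c = 110010, weight = 3.
  m = 1011 → c = 011000, weight = 2.
  m = 0111 → c = 000001, weight = 1.
  m = 1111 → c = 101011, weight = 4.
Tally weights:
  weight 0: 1 codewords.
  weight 1: 1 codewords.
  weight 2: 2 codewords.
  weight 3: 6 codewords.
  weight 4: 5 codewords.
  weight 5: 1 codewords.
Minimum distance d = smallest w > 0 with A_w > 0 = 1.
Sanity: Σ A_w = 16 = 2^4 = 16 ✓.


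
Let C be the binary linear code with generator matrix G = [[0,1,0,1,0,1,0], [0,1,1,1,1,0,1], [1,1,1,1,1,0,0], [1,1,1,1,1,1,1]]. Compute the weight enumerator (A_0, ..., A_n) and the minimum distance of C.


Weight distribution: A_0 = 1, A_2 = 4, A_3 = 3, A_4 = 3, A_5 = 4, A_7 = 1. Minimum distance d = 2.

Enumerate all 2^4 = 16 messages m ∈ F_2^4.
For each, compute codeword c = mG in F_2^7, then tally its weight.
  m = 0000 → c = 0000000, weight = 0.
  m = 1000 → c = 0101010, weight = 3.
  m = 0100 → c = 0111101, weight = 5.
  m = 1100 → c = 0010111, weight = 4.
  m = 0010 → c = 1111100, weight = 5.
  m = 1010 → c = 1010110, weight = 4.
  m = 0110 → c = 1000001, weight = 2.
  m = 1110 → c = 1101011, weight = 5.
  m = 0001 → c = 1111111, weight = 7.
  m = 1001 → c = 1010101, weight = 4.
  m = 0101 → c = 1000010, weight = 2.
  m = 1101 → c = 1101000, weight = 3.
  m = 0011 → c = 0000011, weight = 2.
  m = 1011 → c = 0101001, weight = 3.
  m = 0111 → c = 0111110, weight = 5.
  m = 1111 → c = 0010100, weight = 2.
Tally weights:
  weight 0: 1 codewords.
  weight 2: 4 codewords.
  weight 3: 3 codewords.
  weight 4: 3 codewords.
  weight 5: 4 codewords.
  weight 7: 1 codewords.
Minimum distance d = smallest w > 0 with A_w > 0 = 2.
Sanity: Σ A_w = 16 = 2^4 = 16 ✓.


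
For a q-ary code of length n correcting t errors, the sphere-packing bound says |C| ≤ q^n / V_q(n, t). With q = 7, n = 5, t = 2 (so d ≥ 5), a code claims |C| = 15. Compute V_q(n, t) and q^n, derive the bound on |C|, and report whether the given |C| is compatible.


V_q(n, t) = 391, q^n = 16807, Hamming bound = 42, |C| = 15 ≤ bound (satisfied).

Step 1: Compute V_q(n, t) = Σ_{j=0}^2 C(n, j) (q−1)^j.
  j = 0: C(5,0)·(6)^0 = 1·1 = 1.
  j = 1: C(5,1)·(6)^1 = 5·6 = 30.
  j = 2: C(5,2)·(6)^2 = 10·36 = 360.
  V_q(n, t) = 1 + 30 + 360 = 391.
Step 2: q^n = 7^5 = 16807.
Step 3: Hamming bound ⌊q^n / V_q(n,t)⌋ = ⌊16807/391⌋ = 42.
Step 4: Compare |C| = 15 to 42: satisfied.
The claimed |C| lies below the Hamming bound.


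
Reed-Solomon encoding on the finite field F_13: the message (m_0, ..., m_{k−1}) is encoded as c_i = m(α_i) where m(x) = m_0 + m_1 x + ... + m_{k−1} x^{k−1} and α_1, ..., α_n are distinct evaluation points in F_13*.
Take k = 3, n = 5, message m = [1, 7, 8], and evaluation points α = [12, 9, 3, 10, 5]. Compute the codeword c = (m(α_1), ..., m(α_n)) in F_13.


c = [2, 10, 3, 0, 2]

Message polynomial: m(x) = 1 + 7·x + 8·x^2 (mod 13).
For each evaluation point α_i, compute m(α_i) mod 13:
  α_1 = 12: Horner steps 8 → 12 → 2, so m(12) = 2.
  α_2 = 9: Horner steps 8 → 1 → 10, so m(9) = 10.
  α_3 = 3: Horner steps 8 → 5 → 3, so m(3) = 3.
  α_4 = 10: Horner steps 8 → 9 → 0, so m(10) = 0.
  α_5 = 5: Horner steps 8 → 8 → 2, so m(5) = 2.
Codeword c = [2, 10, 3, 0, 2] ∈ F_13^5.


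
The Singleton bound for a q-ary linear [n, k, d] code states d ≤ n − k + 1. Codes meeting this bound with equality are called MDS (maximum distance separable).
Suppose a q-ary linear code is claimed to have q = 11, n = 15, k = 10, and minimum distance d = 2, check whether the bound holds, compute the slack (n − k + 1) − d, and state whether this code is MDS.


Singleton RHS = n − k + 1 = 6, slack = 4, bound satisfied, not MDS.

Singleton bound: d ≤ n − k + 1.
Here n = 15, k = 10, so n − k + 1 = 6.
Given d = 2, check d ≤ 6: YES.
Slack = (n − k + 1) − d = 4.
The code is NOT MDS (slack = 4 > 0).
Description: the claimed parameters are [15, 10, 2]_11; such a code would be non-MDS.


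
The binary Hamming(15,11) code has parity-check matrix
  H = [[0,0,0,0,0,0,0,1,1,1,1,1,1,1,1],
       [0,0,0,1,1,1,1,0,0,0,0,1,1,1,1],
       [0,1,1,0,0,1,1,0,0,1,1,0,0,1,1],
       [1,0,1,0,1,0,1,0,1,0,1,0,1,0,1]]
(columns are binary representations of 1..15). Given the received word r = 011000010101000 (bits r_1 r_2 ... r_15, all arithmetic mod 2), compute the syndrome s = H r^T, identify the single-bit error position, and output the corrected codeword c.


s = (1, 1, 1, 1)^T, error position = 15, corrected codeword c = 011000010101001

Compute s = H r^T mod 2 one row at a time:
  s_1 = 1 + 0 + 1 + 0 + 1 + 0 + 0 + 0 = 3 ≡ 1 (mod 2).
  s_2 = 0 + 0 + 0 + 0 + 1 + 0 + 0 + 0 = 1 ≡ 1 (mod 2).
  s_3 = 1 + 1 + 0 + 0 + 1 + 0 + 0 + 0 = 3 ≡ 1 (mod 2).
  s_4 = 0 + 1 + 0 + 0 + 0 + 0 + 0 + 0 = 1 ≡ 1 (mod 2).
s = (1, 1, 1, 1)^T — this equals column 15 of H (binary 1111), so error is at position 15.
Correct: flip bit 15 of r = 011000010101000 to get c = 011000010101001.


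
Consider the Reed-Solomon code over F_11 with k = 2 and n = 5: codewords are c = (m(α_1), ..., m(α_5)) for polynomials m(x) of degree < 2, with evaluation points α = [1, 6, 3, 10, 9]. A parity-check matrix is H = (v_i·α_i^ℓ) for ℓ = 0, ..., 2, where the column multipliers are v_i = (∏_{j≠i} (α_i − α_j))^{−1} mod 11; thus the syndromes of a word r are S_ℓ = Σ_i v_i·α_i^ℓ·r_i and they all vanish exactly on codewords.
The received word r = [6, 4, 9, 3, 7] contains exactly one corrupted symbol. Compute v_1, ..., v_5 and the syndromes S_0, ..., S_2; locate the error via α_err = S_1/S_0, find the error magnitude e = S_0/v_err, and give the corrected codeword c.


S = (10, 5, 8), error at position 2, error magnitude e = 7, c = [6, 8, 9, 3, 7].

Step 1: column multipliers v_i = (∏_{j≠i}(α_i − α_j))^{−1} mod 11.
  i = 1 (α = 1): (1−6)(1−3)(1−10)(1−9) = (−5)·(−2)·(−9)·(−8) = 720 ≡ 5, so v_1 = 5^{−1} = 9 (mod 11).
  i = 2 (α = 6): (6−1)(6−3)(6−10)(6−9) = 5·3·(−4)·(−3) = 180 ≡ 4, so v_2 = 4^{−1} = 3 (mod 11).
  i = 3 (α = 3): (3−1)(3−6)(3−10)(3−9) = 2·(−3)·(−7)·(−6) = −252 ≡ 1, so v_3 = 1^{−1} = 1 (mod 11).
  i = 4 (α = 10): (10−1)(10−6)(10−3)(10−9) = 9·4·7·1 = 252 ≡ 10, so v_4 = 10^{−1} = 10 (mod 11).
  i = 5 (α = 9): (9−1)(9−6)(9−3)(9−10) = 8·3·6·(−1) = −144 ≡ 10, so v_5 = 10^{−1} = 10 (mod 11).
  v = [9, 3, 1, 10, 10].
Step 2: syndromes of r = [6, 4, 9, 3, 7] (all sums mod 11).
  S_0 = Σ v_i r_i = 9·6 + 3·4 + 1·9 + 10·3 + 10·7 = 175 ≡ 10.
  S_1 = Σ v_i α_i r_i = 9·1·6 + 3·6·4 + 1·3·9 + 10·10·3 + 10·9·7 = 1083 ≡ 5.
  α_i^2 mod 11 = [1, 3, 9, 1, 4].
  S_2 = Σ v_i α_i^2 r_i = 9·1·6 + 3·3·4 + 1·9·9 + 10·1·3 + 10·4·7 = 481 ≡ 8.
  S = (10, 5, 8) ≠ 0, so r is not a codeword (an error is present).
Step 3: locate the error. For a single error e at position i, S_ℓ = v_i·e·α_i^ℓ, so α_err = S_1/S_0.
  S_0^{−1} = 10^{−1} = 10 (mod 11), so α_err = 5·10 = 50 ≡ 6 = α_2. Error position i = 2.
  Consistency check: S_2/S_1 = 8·9 = 72 ≡ 6 = α_err ✓ (single-error assumption holds).
Step 4: error magnitude e = S_0/v_2 = S_0·∏_{j≠2}(α_2 − α_j) = 10·4 = 40 ≡ 7 (mod 11).
Step 5: correct position 2: c_2 = r_2 − e = 4 − 7 ≡ 8 (mod 11). Hence c = [6, 8, 9, 3, 7].
  Check: interpolating c through the α_i gives m(x) = 10 + 7·x (degree < 2) with m(α_i) = c_i for every i, so c is indeed a codeword.
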